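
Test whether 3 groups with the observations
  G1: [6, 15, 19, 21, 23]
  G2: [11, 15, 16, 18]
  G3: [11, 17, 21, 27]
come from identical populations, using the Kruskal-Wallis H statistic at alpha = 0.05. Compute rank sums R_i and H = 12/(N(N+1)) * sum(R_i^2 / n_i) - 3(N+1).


Step 1: Combine all N = 13 observations and assign midranks.
sorted (value, group, rank): (6,G1,1), (11,G2,2.5), (11,G3,2.5), (15,G1,4.5), (15,G2,4.5), (16,G2,6), (17,G3,7), (18,G2,8), (19,G1,9), (21,G1,10.5), (21,G3,10.5), (23,G1,12), (27,G3,13)
Step 2: Sum ranks within each group.
R_1 = 37 (n_1 = 5)
R_2 = 21 (n_2 = 4)
R_3 = 33 (n_3 = 4)
Step 3: H = 12/(N(N+1)) * sum(R_i^2/n_i) - 3(N+1)
     = 12/(13*14) * (37^2/5 + 21^2/4 + 33^2/4) - 3*14
     = 0.065934 * 656.3 - 42
     = 1.272527.
Step 4: Ties present; correction factor C = 1 - 18/(13^3 - 13) = 0.991758. Corrected H = 1.272527 / 0.991758 = 1.283102.
Step 5: Under H0, H ~ chi^2(2); p-value = 0.526475.
Step 6: alpha = 0.05. fail to reject H0.

H = 1.2831, df = 2, p = 0.526475, fail to reject H0.


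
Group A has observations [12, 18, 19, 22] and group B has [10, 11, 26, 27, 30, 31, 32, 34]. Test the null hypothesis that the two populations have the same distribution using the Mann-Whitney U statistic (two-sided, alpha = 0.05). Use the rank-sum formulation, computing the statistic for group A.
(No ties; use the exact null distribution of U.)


Step 1: Combine and sort all 12 observations; assign midranks.
sorted (value, group): (10,Y), (11,Y), (12,X), (18,X), (19,X), (22,X), (26,Y), (27,Y), (30,Y), (31,Y), (32,Y), (34,Y)
ranks: 10->1, 11->2, 12->3, 18->4, 19->5, 22->6, 26->7, 27->8, 30->9, 31->10, 32->11, 34->12
Step 2: Rank sum for X: R1 = 3 + 4 + 5 + 6 = 18.
Step 3: U_X = R1 - n1(n1+1)/2 = 18 - 4*5/2 = 18 - 10 = 8.
       U_Y = n1*n2 - U_X = 32 - 8 = 24.
Step 4: No ties, so the exact null distribution of U (based on enumerating the C(12,4) = 495 equally likely rank assignments) gives the two-sided p-value.
Step 5: p-value = 0.214141; compare to alpha = 0.05. fail to reject H0.

U_X = 8, p = 0.214141, fail to reject H0 at alpha = 0.05.


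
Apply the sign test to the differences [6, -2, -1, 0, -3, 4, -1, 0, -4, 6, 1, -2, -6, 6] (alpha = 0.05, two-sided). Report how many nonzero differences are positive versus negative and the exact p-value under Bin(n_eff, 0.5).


Step 1: Discard zero differences. Original n = 14; n_eff = number of nonzero differences = 12.
Nonzero differences (with sign): +6, -2, -1, -3, +4, -1, -4, +6, +1, -2, -6, +6
Step 2: Count signs: positive = 5, negative = 7.
Step 3: Under H0: P(positive) = 0.5, so the number of positives S ~ Bin(12, 0.5).
Step 4: Two-sided exact p-value = sum of Bin(12,0.5) probabilities at or below the observed probability = 0.774414.
Step 5: alpha = 0.05. fail to reject H0.

n_eff = 12, pos = 5, neg = 7, p = 0.774414, fail to reject H0.


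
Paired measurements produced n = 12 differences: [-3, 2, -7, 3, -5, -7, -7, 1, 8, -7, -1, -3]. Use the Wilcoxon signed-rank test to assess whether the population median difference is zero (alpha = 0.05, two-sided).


Step 1: Drop any zero differences (none here) and take |d_i|.
|d| = [3, 2, 7, 3, 5, 7, 7, 1, 8, 7, 1, 3]
Step 2: Midrank |d_i| (ties get averaged ranks).
ranks: |3|->5, |2|->3, |7|->9.5, |3|->5, |5|->7, |7|->9.5, |7|->9.5, |1|->1.5, |8|->12, |7|->9.5, |1|->1.5, |3|->5
Step 3: Attach original signs; sum ranks with positive sign and with negative sign.
W+ = 3 + 5 + 1.5 + 12 = 21.5
W- = 5 + 9.5 + 7 + 9.5 + 9.5 + 9.5 + 1.5 + 5 = 56.5
(Check: W+ + W- = 78 should equal n(n+1)/2 = 78.)
Step 4: Test statistic W = min(W+, W-) = 21.5.
Step 5: Ties in |d|, so use the tie-corrected normal approximation.
        E[W] = n(n+1)/4 = 12*13/4 = 39.
        Tie groups: |d|=1 (t=2), |d|=3 (t=3), |d|=7 (t=4); sum(t^3 - t) = 90.
        Var[W] = n(n+1)(2n+1)/24 - sum(t^3-t)/48 = 3900/24 - 90/48 = 160.625.
        z = (W - E[W]) / sqrt(Var[W]) = (21.5 - 39) / 12.6738 = -1.3808.
        Two-sided p = 2*Phi(z) = 0.167340.
Step 6: alpha = 0.05. fail to reject H0.

W+ = 21.5, W- = 56.5, W = min = 21.5, p = 0.167340, fail to reject H0.


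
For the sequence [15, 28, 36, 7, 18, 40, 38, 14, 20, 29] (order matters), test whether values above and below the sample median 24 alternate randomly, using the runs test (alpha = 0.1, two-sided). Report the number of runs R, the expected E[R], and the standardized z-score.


Step 1: Compute median = 24; label A = above, B = below.
Labels in order: BAABBAABBA  (n_A = 5, n_B = 5)
Step 2: Count runs R = 6.
Step 3: Under H0 (random ordering), E[R] = 2*n_A*n_B/(n_A+n_B) + 1 = 2*5*5/10 + 1 = 6.0000.
        Var[R] = 2*n_A*n_B*(2*n_A*n_B - n_A - n_B) / ((n_A+n_B)^2 * (n_A+n_B-1)) = 2000/900 = 2.2222.
        SD[R] = 1.4907.
Step 4: R = E[R], so z = 0 with no continuity correction.
Step 5: Two-sided p-value via normal approximation = 2*(1 - Phi(|z|)) = 1.000000.
Step 6: alpha = 0.1. fail to reject H0.

R = 6, z = 0.0000, p = 1.000000, fail to reject H0.


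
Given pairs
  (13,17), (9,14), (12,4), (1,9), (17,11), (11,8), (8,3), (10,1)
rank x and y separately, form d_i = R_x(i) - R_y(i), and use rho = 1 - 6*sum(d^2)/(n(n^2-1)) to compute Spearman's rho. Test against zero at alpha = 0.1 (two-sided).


Step 1: Rank x and y separately (midranks; no ties here).
rank(x): 13->7, 9->3, 12->6, 1->1, 17->8, 11->5, 8->2, 10->4
rank(y): 17->8, 14->7, 4->3, 9->5, 11->6, 8->4, 3->2, 1->1
Step 2: d_i = R_x(i) - R_y(i); compute d_i^2.
  (7-8)^2=1, (3-7)^2=16, (6-3)^2=9, (1-5)^2=16, (8-6)^2=4, (5-4)^2=1, (2-2)^2=0, (4-1)^2=9
sum(d^2) = 56.
Step 3: rho = 1 - 6*56 / (8*(8^2 - 1)) = 1 - 336/504 = 0.333333.
Step 4: Under H0, t = rho * sqrt((n-2)/(1-rho^2)) = 0.8660 ~ t(6).
Step 5: Two-sided p-value from the t-distribution with 6 df = 0.419753.
Step 6: alpha = 0.1. fail to reject H0.

rho = 0.3333, p = 0.419753, fail to reject H0 at alpha = 0.1.


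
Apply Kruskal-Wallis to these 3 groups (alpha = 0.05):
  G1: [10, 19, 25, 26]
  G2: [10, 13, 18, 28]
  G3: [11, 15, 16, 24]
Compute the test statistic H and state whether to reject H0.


Step 1: Combine all N = 12 observations and assign midranks.
sorted (value, group, rank): (10,G1,1.5), (10,G2,1.5), (11,G3,3), (13,G2,4), (15,G3,5), (16,G3,6), (18,G2,7), (19,G1,8), (24,G3,9), (25,G1,10), (26,G1,11), (28,G2,12)
Step 2: Sum ranks within each group.
R_1 = 30.5 (n_1 = 4)
R_2 = 24.5 (n_2 = 4)
R_3 = 23 (n_3 = 4)
Step 3: H = 12/(N(N+1)) * sum(R_i^2/n_i) - 3(N+1)
     = 12/(12*13) * (30.5^2/4 + 24.5^2/4 + 23^2/4) - 3*13
     = 0.076923 * 514.875 - 39
     = 0.605769.
Step 4: Ties present; correction factor C = 1 - 6/(12^3 - 12) = 0.996503. Corrected H = 0.605769 / 0.996503 = 0.607895.
Step 5: Under H0, H ~ chi^2(2); p-value = 0.737900.
Step 6: alpha = 0.05. fail to reject H0.

H = 0.6079, df = 2, p = 0.737900, fail to reject H0.


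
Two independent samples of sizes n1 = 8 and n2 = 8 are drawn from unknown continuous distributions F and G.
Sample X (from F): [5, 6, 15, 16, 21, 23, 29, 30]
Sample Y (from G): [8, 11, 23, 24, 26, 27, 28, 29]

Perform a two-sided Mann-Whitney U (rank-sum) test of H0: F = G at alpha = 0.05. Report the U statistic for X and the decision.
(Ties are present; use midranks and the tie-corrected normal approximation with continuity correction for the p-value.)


Step 1: Combine and sort all 16 observations; assign midranks.
sorted (value, group): (5,X), (6,X), (8,Y), (11,Y), (15,X), (16,X), (21,X), (23,X), (23,Y), (24,Y), (26,Y), (27,Y), (28,Y), (29,X), (29,Y), (30,X)
ranks: 5->1, 6->2, 8->3, 11->4, 15->5, 16->6, 21->7, 23->8.5, 23->8.5, 24->10, 26->11, 27->12, 28->13, 29->14.5, 29->14.5, 30->16
Step 2: Rank sum for X: R1 = 1 + 2 + 5 + 6 + 7 + 8.5 + 14.5 + 16 = 60.
Step 3: U_X = R1 - n1(n1+1)/2 = 60 - 8*9/2 = 60 - 36 = 24.
       U_Y = n1*n2 - U_X = 64 - 24 = 40.
Step 4: Ties are present, so use the tie-corrected normal approximation (with continuity correction) for the p-value.
Step 5: p-value = 0.430218; compare to alpha = 0.05. fail to reject H0.

U_X = 24, p = 0.430218, fail to reject H0 at alpha = 0.05.


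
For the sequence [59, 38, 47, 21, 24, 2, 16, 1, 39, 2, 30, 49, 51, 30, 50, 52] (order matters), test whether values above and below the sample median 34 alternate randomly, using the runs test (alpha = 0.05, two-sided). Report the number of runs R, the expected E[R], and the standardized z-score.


Step 1: Compute median = 34; label A = above, B = below.
Labels in order: AAABBBBBABBAABAA  (n_A = 8, n_B = 8)
Step 2: Count runs R = 7.
Step 3: Under H0 (random ordering), E[R] = 2*n_A*n_B/(n_A+n_B) + 1 = 2*8*8/16 + 1 = 9.0000.
        Var[R] = 2*n_A*n_B*(2*n_A*n_B - n_A - n_B) / ((n_A+n_B)^2 * (n_A+n_B-1)) = 14336/3840 = 3.7333.
        SD[R] = 1.9322.
Step 4: Continuity-corrected z = (R + 0.5 - E[R]) / SD[R] = (7 + 0.5 - 9.0000) / 1.9322 = -0.7763.
Step 5: Two-sided p-value via normal approximation = 2*(1 - Phi(|z|)) = 0.437558.
Step 6: alpha = 0.05. fail to reject H0.

R = 7, z = -0.7763, p = 0.437558, fail to reject H0.


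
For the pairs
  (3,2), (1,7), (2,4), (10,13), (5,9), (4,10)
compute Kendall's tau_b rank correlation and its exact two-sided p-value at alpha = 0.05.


Step 1: Enumerate the 15 unordered pairs (i,j) with i<j and classify each by sign(x_j-x_i) * sign(y_j-y_i).
  (1,2):dx=-2,dy=+5->D; (1,3):dx=-1,dy=+2->D; (1,4):dx=+7,dy=+11->C; (1,5):dx=+2,dy=+7->C
  (1,6):dx=+1,dy=+8->C; (2,3):dx=+1,dy=-3->D; (2,4):dx=+9,dy=+6->C; (2,5):dx=+4,dy=+2->C
  (2,6):dx=+3,dy=+3->C; (3,4):dx=+8,dy=+9->C; (3,5):dx=+3,dy=+5->C; (3,6):dx=+2,dy=+6->C
  (4,5):dx=-5,dy=-4->C; (4,6):dx=-6,dy=-3->C; (5,6):dx=-1,dy=+1->D
Step 2: C = 11, D = 4, total pairs = 15.
Step 3: tau = (C - D)/(n(n-1)/2) = (11 - 4)/15 = 0.466667.
Step 4: Exact two-sided p-value (enumerate n! = 720 permutations of y under H0): p = 0.272222.
Step 5: alpha = 0.05. fail to reject H0.

tau_b = 0.4667 (C=11, D=4), p = 0.272222, fail to reject H0.


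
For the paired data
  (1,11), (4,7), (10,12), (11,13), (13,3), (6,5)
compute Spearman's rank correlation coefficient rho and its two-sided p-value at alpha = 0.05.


Step 1: Rank x and y separately (midranks; no ties here).
rank(x): 1->1, 4->2, 10->4, 11->5, 13->6, 6->3
rank(y): 11->4, 7->3, 12->5, 13->6, 3->1, 5->2
Step 2: d_i = R_x(i) - R_y(i); compute d_i^2.
  (1-4)^2=9, (2-3)^2=1, (4-5)^2=1, (5-6)^2=1, (6-1)^2=25, (3-2)^2=1
sum(d^2) = 38.
Step 3: rho = 1 - 6*38 / (6*(6^2 - 1)) = 1 - 228/210 = -0.085714.
Step 4: Under H0, t = rho * sqrt((n-2)/(1-rho^2)) = -0.1721 ~ t(4).
Step 5: Two-sided p-value from the t-distribution with 4 df = 0.871743.
Step 6: alpha = 0.05. fail to reject H0.

rho = -0.0857, p = 0.871743, fail to reject H0 at alpha = 0.05.


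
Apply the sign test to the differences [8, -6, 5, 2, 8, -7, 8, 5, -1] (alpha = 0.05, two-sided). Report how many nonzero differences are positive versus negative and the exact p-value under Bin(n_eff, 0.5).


Step 1: Discard zero differences. Original n = 9; n_eff = number of nonzero differences = 9.
Nonzero differences (with sign): +8, -6, +5, +2, +8, -7, +8, +5, -1
Step 2: Count signs: positive = 6, negative = 3.
Step 3: Under H0: P(positive) = 0.5, so the number of positives S ~ Bin(9, 0.5).
Step 4: Two-sided exact p-value = sum of Bin(9,0.5) probabilities at or below the observed probability = 0.507812.
Step 5: alpha = 0.05. fail to reject H0.

n_eff = 9, pos = 6, neg = 3, p = 0.507812, fail to reject H0.


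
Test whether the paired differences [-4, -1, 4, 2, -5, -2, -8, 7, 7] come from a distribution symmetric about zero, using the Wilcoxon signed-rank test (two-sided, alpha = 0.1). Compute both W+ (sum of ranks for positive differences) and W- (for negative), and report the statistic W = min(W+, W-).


Step 1: Drop any zero differences (none here) and take |d_i|.
|d| = [4, 1, 4, 2, 5, 2, 8, 7, 7]
Step 2: Midrank |d_i| (ties get averaged ranks).
ranks: |4|->4.5, |1|->1, |4|->4.5, |2|->2.5, |5|->6, |2|->2.5, |8|->9, |7|->7.5, |7|->7.5
Step 3: Attach original signs; sum ranks with positive sign and with negative sign.
W+ = 4.5 + 2.5 + 7.5 + 7.5 = 22
W- = 4.5 + 1 + 6 + 2.5 + 9 = 23
(Check: W+ + W- = 45 should equal n(n+1)/2 = 45.)
Step 4: Test statistic W = min(W+, W-) = 22.
Step 5: Ties in |d|, so use the tie-corrected normal approximation.
        E[W] = n(n+1)/4 = 9*10/4 = 22.5.
        Tie groups: |d|=2 (t=2), |d|=4 (t=2), |d|=7 (t=2); sum(t^3 - t) = 18.
        Var[W] = n(n+1)(2n+1)/24 - sum(t^3-t)/48 = 1710/24 - 18/48 = 70.875.
        z = (W - E[W]) / sqrt(Var[W]) = (22 - 22.5) / 8.4187 = -0.0594.
        Two-sided p = 2*Phi(z) = 0.952640.
Step 6: alpha = 0.1. fail to reject H0.

W+ = 22, W- = 23, W = min = 22, p = 0.952640, fail to reject H0.


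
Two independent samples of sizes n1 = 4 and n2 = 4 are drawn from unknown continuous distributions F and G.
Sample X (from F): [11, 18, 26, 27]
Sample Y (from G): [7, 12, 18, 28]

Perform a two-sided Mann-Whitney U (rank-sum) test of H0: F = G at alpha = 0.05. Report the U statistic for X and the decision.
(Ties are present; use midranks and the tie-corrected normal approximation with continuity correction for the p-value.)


Step 1: Combine and sort all 8 observations; assign midranks.
sorted (value, group): (7,Y), (11,X), (12,Y), (18,X), (18,Y), (26,X), (27,X), (28,Y)
ranks: 7->1, 11->2, 12->3, 18->4.5, 18->4.5, 26->6, 27->7, 28->8
Step 2: Rank sum for X: R1 = 2 + 4.5 + 6 + 7 = 19.5.
Step 3: U_X = R1 - n1(n1+1)/2 = 19.5 - 4*5/2 = 19.5 - 10 = 9.5.
       U_Y = n1*n2 - U_X = 16 - 9.5 = 6.5.
Step 4: Ties are present, so use the tie-corrected normal approximation (with continuity correction) for the p-value.
Step 5: p-value = 0.771503; compare to alpha = 0.05. fail to reject H0.

U_X = 9.5, p = 0.771503, fail to reject H0 at alpha = 0.05.


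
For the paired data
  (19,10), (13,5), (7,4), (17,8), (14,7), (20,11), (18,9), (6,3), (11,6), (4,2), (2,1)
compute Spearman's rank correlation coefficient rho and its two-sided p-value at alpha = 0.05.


Step 1: Rank x and y separately (midranks; no ties here).
rank(x): 19->10, 13->6, 7->4, 17->8, 14->7, 20->11, 18->9, 6->3, 11->5, 4->2, 2->1
rank(y): 10->10, 5->5, 4->4, 8->8, 7->7, 11->11, 9->9, 3->3, 6->6, 2->2, 1->1
Step 2: d_i = R_x(i) - R_y(i); compute d_i^2.
  (10-10)^2=0, (6-5)^2=1, (4-4)^2=0, (8-8)^2=0, (7-7)^2=0, (11-11)^2=0, (9-9)^2=0, (3-3)^2=0, (5-6)^2=1, (2-2)^2=0, (1-1)^2=0
sum(d^2) = 2.
Step 3: rho = 1 - 6*2 / (11*(11^2 - 1)) = 1 - 12/1320 = 0.990909.
Step 4: Under H0, t = rho * sqrt((n-2)/(1-rho^2)) = 22.0966 ~ t(9).
Step 5: Two-sided p-value from the t-distribution with 9 df = 0.000000.
Step 6: alpha = 0.05. reject H0.

rho = 0.9909, p = 0.000000, reject H0 at alpha = 0.05.


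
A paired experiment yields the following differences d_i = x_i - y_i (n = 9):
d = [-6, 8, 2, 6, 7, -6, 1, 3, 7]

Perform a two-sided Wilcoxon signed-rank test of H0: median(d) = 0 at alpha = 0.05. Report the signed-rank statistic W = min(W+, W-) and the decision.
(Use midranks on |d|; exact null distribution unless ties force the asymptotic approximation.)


Step 1: Drop any zero differences (none here) and take |d_i|.
|d| = [6, 8, 2, 6, 7, 6, 1, 3, 7]
Step 2: Midrank |d_i| (ties get averaged ranks).
ranks: |6|->5, |8|->9, |2|->2, |6|->5, |7|->7.5, |6|->5, |1|->1, |3|->3, |7|->7.5
Step 3: Attach original signs; sum ranks with positive sign and with negative sign.
W+ = 9 + 2 + 5 + 7.5 + 1 + 3 + 7.5 = 35
W- = 5 + 5 = 10
(Check: W+ + W- = 45 should equal n(n+1)/2 = 45.)
Step 4: Test statistic W = min(W+, W-) = 10.
Step 5: Ties in |d|, so use the tie-corrected normal approximation.
        E[W] = n(n+1)/4 = 9*10/4 = 22.5.
        Tie groups: |d|=6 (t=3), |d|=7 (t=2); sum(t^3 - t) = 30.
        Var[W] = n(n+1)(2n+1)/24 - sum(t^3-t)/48 = 1710/24 - 30/48 = 70.625.
        z = (W - E[W]) / sqrt(Var[W]) = (10 - 22.5) / 8.4039 = -1.4874.
        Two-sided p = 2*Phi(z) = 0.136906.
Step 6: alpha = 0.05. fail to reject H0.

W+ = 35, W- = 10, W = min = 10, p = 0.136906, fail to reject H0.


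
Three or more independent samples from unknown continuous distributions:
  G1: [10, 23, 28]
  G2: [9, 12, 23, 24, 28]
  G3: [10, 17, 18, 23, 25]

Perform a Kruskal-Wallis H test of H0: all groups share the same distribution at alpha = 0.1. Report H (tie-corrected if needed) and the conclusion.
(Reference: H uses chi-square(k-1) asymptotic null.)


Step 1: Combine all N = 13 observations and assign midranks.
sorted (value, group, rank): (9,G2,1), (10,G1,2.5), (10,G3,2.5), (12,G2,4), (17,G3,5), (18,G3,6), (23,G1,8), (23,G2,8), (23,G3,8), (24,G2,10), (25,G3,11), (28,G1,12.5), (28,G2,12.5)
Step 2: Sum ranks within each group.
R_1 = 23 (n_1 = 3)
R_2 = 35.5 (n_2 = 5)
R_3 = 32.5 (n_3 = 5)
Step 3: H = 12/(N(N+1)) * sum(R_i^2/n_i) - 3(N+1)
     = 12/(13*14) * (23^2/3 + 35.5^2/5 + 32.5^2/5) - 3*14
     = 0.065934 * 639.633 - 42
     = 0.173626.
Step 4: Ties present; correction factor C = 1 - 36/(13^3 - 13) = 0.983516. Corrected H = 0.173626 / 0.983516 = 0.176536.
Step 5: Under H0, H ~ chi^2(2); p-value = 0.915515.
Step 6: alpha = 0.1. fail to reject H0.

H = 0.1765, df = 2, p = 0.915515, fail to reject H0.


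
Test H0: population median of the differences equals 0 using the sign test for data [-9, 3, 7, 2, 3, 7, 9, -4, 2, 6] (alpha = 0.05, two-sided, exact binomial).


Step 1: Discard zero differences. Original n = 10; n_eff = number of nonzero differences = 10.
Nonzero differences (with sign): -9, +3, +7, +2, +3, +7, +9, -4, +2, +6
Step 2: Count signs: positive = 8, negative = 2.
Step 3: Under H0: P(positive) = 0.5, so the number of positives S ~ Bin(10, 0.5).
Step 4: Two-sided exact p-value = sum of Bin(10,0.5) probabilities at or below the observed probability = 0.109375.
Step 5: alpha = 0.05. fail to reject H0.

n_eff = 10, pos = 8, neg = 2, p = 0.109375, fail to reject H0.


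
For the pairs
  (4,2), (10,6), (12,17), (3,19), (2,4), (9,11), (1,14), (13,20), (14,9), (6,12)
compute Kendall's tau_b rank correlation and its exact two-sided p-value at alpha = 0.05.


Step 1: Enumerate the 45 unordered pairs (i,j) with i<j and classify each by sign(x_j-x_i) * sign(y_j-y_i).
  (1,2):dx=+6,dy=+4->C; (1,3):dx=+8,dy=+15->C; (1,4):dx=-1,dy=+17->D; (1,5):dx=-2,dy=+2->D
  (1,6):dx=+5,dy=+9->C; (1,7):dx=-3,dy=+12->D; (1,8):dx=+9,dy=+18->C; (1,9):dx=+10,dy=+7->C
  (1,10):dx=+2,dy=+10->C; (2,3):dx=+2,dy=+11->C; (2,4):dx=-7,dy=+13->D; (2,5):dx=-8,dy=-2->C
  (2,6):dx=-1,dy=+5->D; (2,7):dx=-9,dy=+8->D; (2,8):dx=+3,dy=+14->C; (2,9):dx=+4,dy=+3->C
  (2,10):dx=-4,dy=+6->D; (3,4):dx=-9,dy=+2->D; (3,5):dx=-10,dy=-13->C; (3,6):dx=-3,dy=-6->C
  (3,7):dx=-11,dy=-3->C; (3,8):dx=+1,dy=+3->C; (3,9):dx=+2,dy=-8->D; (3,10):dx=-6,dy=-5->C
  (4,5):dx=-1,dy=-15->C; (4,6):dx=+6,dy=-8->D; (4,7):dx=-2,dy=-5->C; (4,8):dx=+10,dy=+1->C
  (4,9):dx=+11,dy=-10->D; (4,10):dx=+3,dy=-7->D; (5,6):dx=+7,dy=+7->C; (5,7):dx=-1,dy=+10->D
  (5,8):dx=+11,dy=+16->C; (5,9):dx=+12,dy=+5->C; (5,10):dx=+4,dy=+8->C; (6,7):dx=-8,dy=+3->D
  (6,8):dx=+4,dy=+9->C; (6,9):dx=+5,dy=-2->D; (6,10):dx=-3,dy=+1->D; (7,8):dx=+12,dy=+6->C
  (7,9):dx=+13,dy=-5->D; (7,10):dx=+5,dy=-2->D; (8,9):dx=+1,dy=-11->D; (8,10):dx=-7,dy=-8->C
  (9,10):dx=-8,dy=+3->D
Step 2: C = 25, D = 20, total pairs = 45.
Step 3: tau = (C - D)/(n(n-1)/2) = (25 - 20)/45 = 0.111111.
Step 4: Exact two-sided p-value (enumerate n! = 3628800 permutations of y under H0): p = 0.727490.
Step 5: alpha = 0.05. fail to reject H0.

tau_b = 0.1111 (C=25, D=20), p = 0.727490, fail to reject H0.


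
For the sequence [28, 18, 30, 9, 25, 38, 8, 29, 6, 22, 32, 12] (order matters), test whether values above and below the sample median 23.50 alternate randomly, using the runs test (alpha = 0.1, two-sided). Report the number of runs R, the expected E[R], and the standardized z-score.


Step 1: Compute median = 23.50; label A = above, B = below.
Labels in order: ABABAABABBAB  (n_A = 6, n_B = 6)
Step 2: Count runs R = 10.
Step 3: Under H0 (random ordering), E[R] = 2*n_A*n_B/(n_A+n_B) + 1 = 2*6*6/12 + 1 = 7.0000.
        Var[R] = 2*n_A*n_B*(2*n_A*n_B - n_A - n_B) / ((n_A+n_B)^2 * (n_A+n_B-1)) = 4320/1584 = 2.7273.
        SD[R] = 1.6514.
Step 4: Continuity-corrected z = (R - 0.5 - E[R]) / SD[R] = (10 - 0.5 - 7.0000) / 1.6514 = 1.5138.
Step 5: Two-sided p-value via normal approximation = 2*(1 - Phi(|z|)) = 0.130070.
Step 6: alpha = 0.1. fail to reject H0.

R = 10, z = 1.5138, p = 0.130070, fail to reject H0.


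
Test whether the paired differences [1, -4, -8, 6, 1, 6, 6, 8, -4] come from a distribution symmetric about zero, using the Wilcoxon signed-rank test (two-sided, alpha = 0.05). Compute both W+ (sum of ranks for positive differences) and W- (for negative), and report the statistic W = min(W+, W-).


Step 1: Drop any zero differences (none here) and take |d_i|.
|d| = [1, 4, 8, 6, 1, 6, 6, 8, 4]
Step 2: Midrank |d_i| (ties get averaged ranks).
ranks: |1|->1.5, |4|->3.5, |8|->8.5, |6|->6, |1|->1.5, |6|->6, |6|->6, |8|->8.5, |4|->3.5
Step 3: Attach original signs; sum ranks with positive sign and with negative sign.
W+ = 1.5 + 6 + 1.5 + 6 + 6 + 8.5 = 29.5
W- = 3.5 + 8.5 + 3.5 = 15.5
(Check: W+ + W- = 45 should equal n(n+1)/2 = 45.)
Step 4: Test statistic W = min(W+, W-) = 15.5.
Step 5: Ties in |d|, so use the tie-corrected normal approximation.
        E[W] = n(n+1)/4 = 9*10/4 = 22.5.
        Tie groups: |d|=1 (t=2), |d|=4 (t=2), |d|=6 (t=3), |d|=8 (t=2); sum(t^3 - t) = 42.
        Var[W] = n(n+1)(2n+1)/24 - sum(t^3-t)/48 = 1710/24 - 42/48 = 70.375.
        z = (W - E[W]) / sqrt(Var[W]) = (15.5 - 22.5) / 8.3890 = -0.8344.
        Two-sided p = 2*Phi(z) = 0.404040.
Step 6: alpha = 0.05. fail to reject H0.

W+ = 29.5, W- = 15.5, W = min = 15.5, p = 0.404040, fail to reject H0.


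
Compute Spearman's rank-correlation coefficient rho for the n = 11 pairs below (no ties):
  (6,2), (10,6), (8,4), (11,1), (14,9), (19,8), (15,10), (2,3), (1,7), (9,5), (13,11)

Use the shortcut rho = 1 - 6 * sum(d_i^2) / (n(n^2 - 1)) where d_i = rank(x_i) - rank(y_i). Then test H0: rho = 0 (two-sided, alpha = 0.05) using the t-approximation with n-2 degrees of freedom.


Step 1: Rank x and y separately (midranks; no ties here).
rank(x): 6->3, 10->6, 8->4, 11->7, 14->9, 19->11, 15->10, 2->2, 1->1, 9->5, 13->8
rank(y): 2->2, 6->6, 4->4, 1->1, 9->9, 8->8, 10->10, 3->3, 7->7, 5->5, 11->11
Step 2: d_i = R_x(i) - R_y(i); compute d_i^2.
  (3-2)^2=1, (6-6)^2=0, (4-4)^2=0, (7-1)^2=36, (9-9)^2=0, (11-8)^2=9, (10-10)^2=0, (2-3)^2=1, (1-7)^2=36, (5-5)^2=0, (8-11)^2=9
sum(d^2) = 92.
Step 3: rho = 1 - 6*92 / (11*(11^2 - 1)) = 1 - 552/1320 = 0.581818.
Step 4: Under H0, t = rho * sqrt((n-2)/(1-rho^2)) = 2.1461 ~ t(9).
Step 5: Two-sided p-value from the t-distribution with 9 df = 0.060420.
Step 6: alpha = 0.05. fail to reject H0.

rho = 0.5818, p = 0.060420, fail to reject H0 at alpha = 0.05.


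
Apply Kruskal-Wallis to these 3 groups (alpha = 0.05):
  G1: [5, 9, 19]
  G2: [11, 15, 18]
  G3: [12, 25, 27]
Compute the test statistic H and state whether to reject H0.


Step 1: Combine all N = 9 observations and assign midranks.
sorted (value, group, rank): (5,G1,1), (9,G1,2), (11,G2,3), (12,G3,4), (15,G2,5), (18,G2,6), (19,G1,7), (25,G3,8), (27,G3,9)
Step 2: Sum ranks within each group.
R_1 = 10 (n_1 = 3)
R_2 = 14 (n_2 = 3)
R_3 = 21 (n_3 = 3)
Step 3: H = 12/(N(N+1)) * sum(R_i^2/n_i) - 3(N+1)
     = 12/(9*10) * (10^2/3 + 14^2/3 + 21^2/3) - 3*10
     = 0.133333 * 245.667 - 30
     = 2.755556.
Step 4: No ties, so H is used without correction.
Step 5: Under H0, H ~ chi^2(2); p-value = 0.252138.
Step 6: alpha = 0.05. fail to reject H0.

H = 2.7556, df = 2, p = 0.252138, fail to reject H0.


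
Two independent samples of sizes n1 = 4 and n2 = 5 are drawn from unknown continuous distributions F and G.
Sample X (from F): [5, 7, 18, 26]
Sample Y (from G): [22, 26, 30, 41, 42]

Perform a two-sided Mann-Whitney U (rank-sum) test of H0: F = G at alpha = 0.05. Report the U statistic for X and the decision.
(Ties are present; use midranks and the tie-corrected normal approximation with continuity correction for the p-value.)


Step 1: Combine and sort all 9 observations; assign midranks.
sorted (value, group): (5,X), (7,X), (18,X), (22,Y), (26,X), (26,Y), (30,Y), (41,Y), (42,Y)
ranks: 5->1, 7->2, 18->3, 22->4, 26->5.5, 26->5.5, 30->7, 41->8, 42->9
Step 2: Rank sum for X: R1 = 1 + 2 + 3 + 5.5 = 11.5.
Step 3: U_X = R1 - n1(n1+1)/2 = 11.5 - 4*5/2 = 11.5 - 10 = 1.5.
       U_Y = n1*n2 - U_X = 20 - 1.5 = 18.5.
Step 4: Ties are present, so use the tie-corrected normal approximation (with continuity correction) for the p-value.
Step 5: p-value = 0.049090; compare to alpha = 0.05. reject H0.

U_X = 1.5, p = 0.049090, reject H0 at alpha = 0.05.


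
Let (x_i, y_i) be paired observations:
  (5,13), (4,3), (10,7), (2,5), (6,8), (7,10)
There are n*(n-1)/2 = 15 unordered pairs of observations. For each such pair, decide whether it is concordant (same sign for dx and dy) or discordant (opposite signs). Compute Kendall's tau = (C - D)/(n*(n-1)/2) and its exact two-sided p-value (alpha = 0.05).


Step 1: Enumerate the 15 unordered pairs (i,j) with i<j and classify each by sign(x_j-x_i) * sign(y_j-y_i).
  (1,2):dx=-1,dy=-10->C; (1,3):dx=+5,dy=-6->D; (1,4):dx=-3,dy=-8->C; (1,5):dx=+1,dy=-5->D
  (1,6):dx=+2,dy=-3->D; (2,3):dx=+6,dy=+4->C; (2,4):dx=-2,dy=+2->D; (2,5):dx=+2,dy=+5->C
  (2,6):dx=+3,dy=+7->C; (3,4):dx=-8,dy=-2->C; (3,5):dx=-4,dy=+1->D; (3,6):dx=-3,dy=+3->D
  (4,5):dx=+4,dy=+3->C; (4,6):dx=+5,dy=+5->C; (5,6):dx=+1,dy=+2->C
Step 2: C = 9, D = 6, total pairs = 15.
Step 3: tau = (C - D)/(n(n-1)/2) = (9 - 6)/15 = 0.200000.
Step 4: Exact two-sided p-value (enumerate n! = 720 permutations of y under H0): p = 0.719444.
Step 5: alpha = 0.05. fail to reject H0.

tau_b = 0.2000 (C=9, D=6), p = 0.719444, fail to reject H0.


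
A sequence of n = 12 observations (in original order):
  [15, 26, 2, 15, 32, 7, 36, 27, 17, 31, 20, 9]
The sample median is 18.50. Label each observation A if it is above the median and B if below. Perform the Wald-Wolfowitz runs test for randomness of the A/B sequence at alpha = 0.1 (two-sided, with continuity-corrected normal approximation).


Step 1: Compute median = 18.50; label A = above, B = below.
Labels in order: BABBABAABAAB  (n_A = 6, n_B = 6)
Step 2: Count runs R = 9.
Step 3: Under H0 (random ordering), E[R] = 2*n_A*n_B/(n_A+n_B) + 1 = 2*6*6/12 + 1 = 7.0000.
        Var[R] = 2*n_A*n_B*(2*n_A*n_B - n_A - n_B) / ((n_A+n_B)^2 * (n_A+n_B-1)) = 4320/1584 = 2.7273.
        SD[R] = 1.6514.
Step 4: Continuity-corrected z = (R - 0.5 - E[R]) / SD[R] = (9 - 0.5 - 7.0000) / 1.6514 = 0.9083.
Step 5: Two-sided p-value via normal approximation = 2*(1 - Phi(|z|)) = 0.363722.
Step 6: alpha = 0.1. fail to reject H0.

R = 9, z = 0.9083, p = 0.363722, fail to reject H0.


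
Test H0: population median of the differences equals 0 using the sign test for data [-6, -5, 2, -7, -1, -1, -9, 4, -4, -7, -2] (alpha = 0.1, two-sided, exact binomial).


Step 1: Discard zero differences. Original n = 11; n_eff = number of nonzero differences = 11.
Nonzero differences (with sign): -6, -5, +2, -7, -1, -1, -9, +4, -4, -7, -2
Step 2: Count signs: positive = 2, negative = 9.
Step 3: Under H0: P(positive) = 0.5, so the number of positives S ~ Bin(11, 0.5).
Step 4: Two-sided exact p-value = sum of Bin(11,0.5) probabilities at or below the observed probability = 0.065430.
Step 5: alpha = 0.1. reject H0.

n_eff = 11, pos = 2, neg = 9, p = 0.065430, reject H0.


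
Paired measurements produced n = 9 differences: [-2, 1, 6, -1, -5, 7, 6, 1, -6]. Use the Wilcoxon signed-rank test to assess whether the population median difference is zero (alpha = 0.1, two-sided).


Step 1: Drop any zero differences (none here) and take |d_i|.
|d| = [2, 1, 6, 1, 5, 7, 6, 1, 6]
Step 2: Midrank |d_i| (ties get averaged ranks).
ranks: |2|->4, |1|->2, |6|->7, |1|->2, |5|->5, |7|->9, |6|->7, |1|->2, |6|->7
Step 3: Attach original signs; sum ranks with positive sign and with negative sign.
W+ = 2 + 7 + 9 + 7 + 2 = 27
W- = 4 + 2 + 5 + 7 = 18
(Check: W+ + W- = 45 should equal n(n+1)/2 = 45.)
Step 4: Test statistic W = min(W+, W-) = 18.
Step 5: Ties in |d|, so use the tie-corrected normal approximation.
        E[W] = n(n+1)/4 = 9*10/4 = 22.5.
        Tie groups: |d|=1 (t=3), |d|=6 (t=3); sum(t^3 - t) = 48.
        Var[W] = n(n+1)(2n+1)/24 - sum(t^3-t)/48 = 1710/24 - 48/48 = 70.25.
        z = (W - E[W]) / sqrt(Var[W]) = (18 - 22.5) / 8.3815 = -0.5369.
        Two-sided p = 2*Phi(z) = 0.591340.
Step 6: alpha = 0.1. fail to reject H0.

W+ = 27, W- = 18, W = min = 18, p = 0.591340, fail to reject H0.


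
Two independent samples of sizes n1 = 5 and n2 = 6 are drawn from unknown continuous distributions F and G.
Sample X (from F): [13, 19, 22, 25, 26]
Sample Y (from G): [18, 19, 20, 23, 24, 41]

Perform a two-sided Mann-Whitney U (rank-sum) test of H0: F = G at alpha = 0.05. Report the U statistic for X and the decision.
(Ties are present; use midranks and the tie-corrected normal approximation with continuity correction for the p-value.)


Step 1: Combine and sort all 11 observations; assign midranks.
sorted (value, group): (13,X), (18,Y), (19,X), (19,Y), (20,Y), (22,X), (23,Y), (24,Y), (25,X), (26,X), (41,Y)
ranks: 13->1, 18->2, 19->3.5, 19->3.5, 20->5, 22->6, 23->7, 24->8, 25->9, 26->10, 41->11
Step 2: Rank sum for X: R1 = 1 + 3.5 + 6 + 9 + 10 = 29.5.
Step 3: U_X = R1 - n1(n1+1)/2 = 29.5 - 5*6/2 = 29.5 - 15 = 14.5.
       U_Y = n1*n2 - U_X = 30 - 14.5 = 15.5.
Step 4: Ties are present, so use the tie-corrected normal approximation (with continuity correction) for the p-value.
Step 5: p-value = 1.000000; compare to alpha = 0.05. fail to reject H0.

U_X = 14.5, p = 1.000000, fail to reject H0 at alpha = 0.05.


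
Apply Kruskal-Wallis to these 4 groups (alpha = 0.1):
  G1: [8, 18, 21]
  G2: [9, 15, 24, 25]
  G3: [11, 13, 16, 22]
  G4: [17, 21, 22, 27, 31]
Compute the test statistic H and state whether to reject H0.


Step 1: Combine all N = 16 observations and assign midranks.
sorted (value, group, rank): (8,G1,1), (9,G2,2), (11,G3,3), (13,G3,4), (15,G2,5), (16,G3,6), (17,G4,7), (18,G1,8), (21,G1,9.5), (21,G4,9.5), (22,G3,11.5), (22,G4,11.5), (24,G2,13), (25,G2,14), (27,G4,15), (31,G4,16)
Step 2: Sum ranks within each group.
R_1 = 18.5 (n_1 = 3)
R_2 = 34 (n_2 = 4)
R_3 = 24.5 (n_3 = 4)
R_4 = 59 (n_4 = 5)
Step 3: H = 12/(N(N+1)) * sum(R_i^2/n_i) - 3(N+1)
     = 12/(16*17) * (18.5^2/3 + 34^2/4 + 24.5^2/4 + 59^2/5) - 3*17
     = 0.044118 * 1249.35 - 51
     = 4.118199.
Step 4: Ties present; correction factor C = 1 - 12/(16^3 - 16) = 0.997059. Corrected H = 4.118199 / 0.997059 = 4.130347.
Step 5: Under H0, H ~ chi^2(3); p-value = 0.247729.
Step 6: alpha = 0.1. fail to reject H0.

H = 4.1303, df = 3, p = 0.247729, fail to reject H0.


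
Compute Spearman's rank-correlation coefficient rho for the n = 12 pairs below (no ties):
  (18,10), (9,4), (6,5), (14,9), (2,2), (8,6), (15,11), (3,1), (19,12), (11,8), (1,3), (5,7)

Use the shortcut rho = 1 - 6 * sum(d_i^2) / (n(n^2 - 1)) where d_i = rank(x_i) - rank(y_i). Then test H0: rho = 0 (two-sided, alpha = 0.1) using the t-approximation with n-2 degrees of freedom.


Step 1: Rank x and y separately (midranks; no ties here).
rank(x): 18->11, 9->7, 6->5, 14->9, 2->2, 8->6, 15->10, 3->3, 19->12, 11->8, 1->1, 5->4
rank(y): 10->10, 4->4, 5->5, 9->9, 2->2, 6->6, 11->11, 1->1, 12->12, 8->8, 3->3, 7->7
Step 2: d_i = R_x(i) - R_y(i); compute d_i^2.
  (11-10)^2=1, (7-4)^2=9, (5-5)^2=0, (9-9)^2=0, (2-2)^2=0, (6-6)^2=0, (10-11)^2=1, (3-1)^2=4, (12-12)^2=0, (8-8)^2=0, (1-3)^2=4, (4-7)^2=9
sum(d^2) = 28.
Step 3: rho = 1 - 6*28 / (12*(12^2 - 1)) = 1 - 168/1716 = 0.902098.
Step 4: Under H0, t = rho * sqrt((n-2)/(1-rho^2)) = 6.6106 ~ t(10).
Step 5: Two-sided p-value from the t-distribution with 10 df = 0.000060.
Step 6: alpha = 0.1. reject H0.

rho = 0.9021, p = 0.000060, reject H0 at alpha = 0.1.


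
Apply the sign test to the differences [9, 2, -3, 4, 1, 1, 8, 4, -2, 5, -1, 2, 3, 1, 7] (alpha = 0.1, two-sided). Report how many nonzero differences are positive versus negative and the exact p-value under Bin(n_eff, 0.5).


Step 1: Discard zero differences. Original n = 15; n_eff = number of nonzero differences = 15.
Nonzero differences (with sign): +9, +2, -3, +4, +1, +1, +8, +4, -2, +5, -1, +2, +3, +1, +7
Step 2: Count signs: positive = 12, negative = 3.
Step 3: Under H0: P(positive) = 0.5, so the number of positives S ~ Bin(15, 0.5).
Step 4: Two-sided exact p-value = sum of Bin(15,0.5) probabilities at or below the observed probability = 0.035156.
Step 5: alpha = 0.1. reject H0.

n_eff = 15, pos = 12, neg = 3, p = 0.035156, reject H0.


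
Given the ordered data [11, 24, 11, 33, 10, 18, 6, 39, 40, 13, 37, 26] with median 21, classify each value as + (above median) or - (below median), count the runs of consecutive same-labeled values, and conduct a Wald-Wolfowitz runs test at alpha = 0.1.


Step 1: Compute median = 21; label A = above, B = below.
Labels in order: BABABBBAABAA  (n_A = 6, n_B = 6)
Step 2: Count runs R = 8.
Step 3: Under H0 (random ordering), E[R] = 2*n_A*n_B/(n_A+n_B) + 1 = 2*6*6/12 + 1 = 7.0000.
        Var[R] = 2*n_A*n_B*(2*n_A*n_B - n_A - n_B) / ((n_A+n_B)^2 * (n_A+n_B-1)) = 4320/1584 = 2.7273.
        SD[R] = 1.6514.
Step 4: Continuity-corrected z = (R - 0.5 - E[R]) / SD[R] = (8 - 0.5 - 7.0000) / 1.6514 = 0.3028.
Step 5: Two-sided p-value via normal approximation = 2*(1 - Phi(|z|)) = 0.762069.
Step 6: alpha = 0.1. fail to reject H0.

R = 8, z = 0.3028, p = 0.762069, fail to reject H0.


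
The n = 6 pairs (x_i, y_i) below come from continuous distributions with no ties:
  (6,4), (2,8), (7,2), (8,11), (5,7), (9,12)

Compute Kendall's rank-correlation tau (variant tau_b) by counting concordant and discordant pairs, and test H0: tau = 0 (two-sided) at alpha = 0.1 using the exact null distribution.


Step 1: Enumerate the 15 unordered pairs (i,j) with i<j and classify each by sign(x_j-x_i) * sign(y_j-y_i).
  (1,2):dx=-4,dy=+4->D; (1,3):dx=+1,dy=-2->D; (1,4):dx=+2,dy=+7->C; (1,5):dx=-1,dy=+3->D
  (1,6):dx=+3,dy=+8->C; (2,3):dx=+5,dy=-6->D; (2,4):dx=+6,dy=+3->C; (2,5):dx=+3,dy=-1->D
  (2,6):dx=+7,dy=+4->C; (3,4):dx=+1,dy=+9->C; (3,5):dx=-2,dy=+5->D; (3,6):dx=+2,dy=+10->C
  (4,5):dx=-3,dy=-4->C; (4,6):dx=+1,dy=+1->C; (5,6):dx=+4,dy=+5->C
Step 2: C = 9, D = 6, total pairs = 15.
Step 3: tau = (C - D)/(n(n-1)/2) = (9 - 6)/15 = 0.200000.
Step 4: Exact two-sided p-value (enumerate n! = 720 permutations of y under H0): p = 0.719444.
Step 5: alpha = 0.1. fail to reject H0.

tau_b = 0.2000 (C=9, D=6), p = 0.719444, fail to reject H0.


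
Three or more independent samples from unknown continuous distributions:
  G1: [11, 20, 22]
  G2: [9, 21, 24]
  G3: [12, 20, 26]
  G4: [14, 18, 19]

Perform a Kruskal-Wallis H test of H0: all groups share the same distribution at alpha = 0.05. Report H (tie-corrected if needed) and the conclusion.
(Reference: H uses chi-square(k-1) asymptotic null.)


Step 1: Combine all N = 12 observations and assign midranks.
sorted (value, group, rank): (9,G2,1), (11,G1,2), (12,G3,3), (14,G4,4), (18,G4,5), (19,G4,6), (20,G1,7.5), (20,G3,7.5), (21,G2,9), (22,G1,10), (24,G2,11), (26,G3,12)
Step 2: Sum ranks within each group.
R_1 = 19.5 (n_1 = 3)
R_2 = 21 (n_2 = 3)
R_3 = 22.5 (n_3 = 3)
R_4 = 15 (n_4 = 3)
Step 3: H = 12/(N(N+1)) * sum(R_i^2/n_i) - 3(N+1)
     = 12/(12*13) * (19.5^2/3 + 21^2/3 + 22.5^2/3 + 15^2/3) - 3*13
     = 0.076923 * 517.5 - 39
     = 0.807692.
Step 4: Ties present; correction factor C = 1 - 6/(12^3 - 12) = 0.996503. Corrected H = 0.807692 / 0.996503 = 0.810526.
Step 5: Under H0, H ~ chi^2(3); p-value = 0.846948.
Step 6: alpha = 0.05. fail to reject H0.

H = 0.8105, df = 3, p = 0.846948, fail to reject H0.


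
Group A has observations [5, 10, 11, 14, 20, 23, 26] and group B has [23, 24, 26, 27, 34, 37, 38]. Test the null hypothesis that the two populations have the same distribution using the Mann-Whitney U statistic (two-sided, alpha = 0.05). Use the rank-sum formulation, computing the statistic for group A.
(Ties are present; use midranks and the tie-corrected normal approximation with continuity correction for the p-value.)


Step 1: Combine and sort all 14 observations; assign midranks.
sorted (value, group): (5,X), (10,X), (11,X), (14,X), (20,X), (23,X), (23,Y), (24,Y), (26,X), (26,Y), (27,Y), (34,Y), (37,Y), (38,Y)
ranks: 5->1, 10->2, 11->3, 14->4, 20->5, 23->6.5, 23->6.5, 24->8, 26->9.5, 26->9.5, 27->11, 34->12, 37->13, 38->14
Step 2: Rank sum for X: R1 = 1 + 2 + 3 + 4 + 5 + 6.5 + 9.5 = 31.
Step 3: U_X = R1 - n1(n1+1)/2 = 31 - 7*8/2 = 31 - 28 = 3.
       U_Y = n1*n2 - U_X = 49 - 3 = 46.
Step 4: Ties are present, so use the tie-corrected normal approximation (with continuity correction) for the p-value.
Step 5: p-value = 0.007162; compare to alpha = 0.05. reject H0.

U_X = 3, p = 0.007162, reject H0 at alpha = 0.05.


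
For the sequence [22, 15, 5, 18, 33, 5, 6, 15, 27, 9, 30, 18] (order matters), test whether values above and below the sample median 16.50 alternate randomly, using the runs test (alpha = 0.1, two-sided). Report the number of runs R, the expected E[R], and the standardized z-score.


Step 1: Compute median = 16.50; label A = above, B = below.
Labels in order: ABBAABBBABAA  (n_A = 6, n_B = 6)
Step 2: Count runs R = 7.
Step 3: Under H0 (random ordering), E[R] = 2*n_A*n_B/(n_A+n_B) + 1 = 2*6*6/12 + 1 = 7.0000.
        Var[R] = 2*n_A*n_B*(2*n_A*n_B - n_A - n_B) / ((n_A+n_B)^2 * (n_A+n_B-1)) = 4320/1584 = 2.7273.
        SD[R] = 1.6514.
Step 4: R = E[R], so z = 0 with no continuity correction.
Step 5: Two-sided p-value via normal approximation = 2*(1 - Phi(|z|)) = 1.000000.
Step 6: alpha = 0.1. fail to reject H0.

R = 7, z = 0.0000, p = 1.000000, fail to reject H0.


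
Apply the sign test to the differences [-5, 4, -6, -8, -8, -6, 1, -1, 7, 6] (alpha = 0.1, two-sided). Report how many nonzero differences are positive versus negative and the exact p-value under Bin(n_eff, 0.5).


Step 1: Discard zero differences. Original n = 10; n_eff = number of nonzero differences = 10.
Nonzero differences (with sign): -5, +4, -6, -8, -8, -6, +1, -1, +7, +6
Step 2: Count signs: positive = 4, negative = 6.
Step 3: Under H0: P(positive) = 0.5, so the number of positives S ~ Bin(10, 0.5).
Step 4: Two-sided exact p-value = sum of Bin(10,0.5) probabilities at or below the observed probability = 0.753906.
Step 5: alpha = 0.1. fail to reject H0.

n_eff = 10, pos = 4, neg = 6, p = 0.753906, fail to reject H0.


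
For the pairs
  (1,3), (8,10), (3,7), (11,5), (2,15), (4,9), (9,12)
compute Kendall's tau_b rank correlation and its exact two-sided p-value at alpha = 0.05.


Step 1: Enumerate the 21 unordered pairs (i,j) with i<j and classify each by sign(x_j-x_i) * sign(y_j-y_i).
  (1,2):dx=+7,dy=+7->C; (1,3):dx=+2,dy=+4->C; (1,4):dx=+10,dy=+2->C; (1,5):dx=+1,dy=+12->C
  (1,6):dx=+3,dy=+6->C; (1,7):dx=+8,dy=+9->C; (2,3):dx=-5,dy=-3->C; (2,4):dx=+3,dy=-5->D
  (2,5):dx=-6,dy=+5->D; (2,6):dx=-4,dy=-1->C; (2,7):dx=+1,dy=+2->C; (3,4):dx=+8,dy=-2->D
  (3,5):dx=-1,dy=+8->D; (3,6):dx=+1,dy=+2->C; (3,7):dx=+6,dy=+5->C; (4,5):dx=-9,dy=+10->D
  (4,6):dx=-7,dy=+4->D; (4,7):dx=-2,dy=+7->D; (5,6):dx=+2,dy=-6->D; (5,7):dx=+7,dy=-3->D
  (6,7):dx=+5,dy=+3->C
Step 2: C = 12, D = 9, total pairs = 21.
Step 3: tau = (C - D)/(n(n-1)/2) = (12 - 9)/21 = 0.142857.
Step 4: Exact two-sided p-value (enumerate n! = 5040 permutations of y under H0): p = 0.772619.
Step 5: alpha = 0.05. fail to reject H0.

tau_b = 0.1429 (C=12, D=9), p = 0.772619, fail to reject H0.


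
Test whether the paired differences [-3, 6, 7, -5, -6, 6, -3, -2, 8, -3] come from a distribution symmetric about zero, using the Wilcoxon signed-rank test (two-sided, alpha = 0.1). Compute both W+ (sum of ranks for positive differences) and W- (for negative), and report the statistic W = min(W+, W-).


Step 1: Drop any zero differences (none here) and take |d_i|.
|d| = [3, 6, 7, 5, 6, 6, 3, 2, 8, 3]
Step 2: Midrank |d_i| (ties get averaged ranks).
ranks: |3|->3, |6|->7, |7|->9, |5|->5, |6|->7, |6|->7, |3|->3, |2|->1, |8|->10, |3|->3
Step 3: Attach original signs; sum ranks with positive sign and with negative sign.
W+ = 7 + 9 + 7 + 10 = 33
W- = 3 + 5 + 7 + 3 + 1 + 3 = 22
(Check: W+ + W- = 55 should equal n(n+1)/2 = 55.)
Step 4: Test statistic W = min(W+, W-) = 22.
Step 5: Ties in |d|, so use the tie-corrected normal approximation.
        E[W] = n(n+1)/4 = 10*11/4 = 27.5.
        Tie groups: |d|=3 (t=3), |d|=6 (t=3); sum(t^3 - t) = 48.
        Var[W] = n(n+1)(2n+1)/24 - sum(t^3-t)/48 = 2310/24 - 48/48 = 95.25.
        z = (W - E[W]) / sqrt(Var[W]) = (22 - 27.5) / 9.7596 = -0.5635.
        Two-sided p = 2*Phi(z) = 0.573062.
Step 6: alpha = 0.1. fail to reject H0.

W+ = 33, W- = 22, W = min = 22, p = 0.573062, fail to reject H0.
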